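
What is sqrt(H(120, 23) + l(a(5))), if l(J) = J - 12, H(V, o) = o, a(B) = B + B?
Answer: sqrt(21) ≈ 4.5826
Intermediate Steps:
a(B) = 2*B
l(J) = -12 + J
sqrt(H(120, 23) + l(a(5))) = sqrt(23 + (-12 + 2*5)) = sqrt(23 + (-12 + 10)) = sqrt(23 - 2) = sqrt(21)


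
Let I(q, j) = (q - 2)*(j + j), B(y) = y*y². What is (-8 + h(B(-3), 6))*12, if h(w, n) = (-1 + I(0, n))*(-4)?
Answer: 1104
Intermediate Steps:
B(y) = y³
I(q, j) = 2*j*(-2 + q) (I(q, j) = (-2 + q)*(2*j) = 2*j*(-2 + q))
h(w, n) = 4 + 16*n (h(w, n) = (-1 + 2*n*(-2 + 0))*(-4) = (-1 + 2*n*(-2))*(-4) = (-1 - 4*n)*(-4) = 4 + 16*n)
(-8 + h(B(-3), 6))*12 = (-8 + (4 + 16*6))*12 = (-8 + (4 + 96))*12 = (-8 + 100)*12 = 92*12 = 1104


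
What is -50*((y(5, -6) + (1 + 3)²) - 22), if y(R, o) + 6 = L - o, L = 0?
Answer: 300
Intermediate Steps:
y(R, o) = -6 - o (y(R, o) = -6 + (0 - o) = -6 - o)
-50*((y(5, -6) + (1 + 3)²) - 22) = -50*(((-6 - 1*(-6)) + (1 + 3)²) - 22) = -50*(((-6 + 6) + 4²) - 22) = -50*((0 + 16) - 22) = -50*(16 - 22) = -50*(-6) = 300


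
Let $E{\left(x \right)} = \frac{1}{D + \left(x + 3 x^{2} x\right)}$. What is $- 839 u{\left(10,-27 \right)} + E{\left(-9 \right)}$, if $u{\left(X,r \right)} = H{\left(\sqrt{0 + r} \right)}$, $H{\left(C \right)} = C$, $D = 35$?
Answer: $- \frac{1}{2161} - 2517 i \sqrt{3} \approx -0.00046275 - 4359.6 i$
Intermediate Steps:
$u{\left(X,r \right)} = \sqrt{r}$ ($u{\left(X,r \right)} = \sqrt{0 + r} = \sqrt{r}$)
$E{\left(x \right)} = \frac{1}{35 + x + 3 x^{3}}$ ($E{\left(x \right)} = \frac{1}{35 + \left(x + 3 x^{2} x\right)} = \frac{1}{35 + \left(x + 3 x^{3}\right)} = \frac{1}{35 + x + 3 x^{3}}$)
$- 839 u{\left(10,-27 \right)} + E{\left(-9 \right)} = - 839 \sqrt{-27} + \frac{1}{35 - 9 + 3 \left(-9\right)^{3}} = - 839 \cdot 3 i \sqrt{3} + \frac{1}{35 - 9 + 3 \left(-729\right)} = - 2517 i \sqrt{3} + \frac{1}{35 - 9 - 2187} = - 2517 i \sqrt{3} + \frac{1}{-2161} = - 2517 i \sqrt{3} - \frac{1}{2161} = - \frac{1}{2161} - 2517 i \sqrt{3}$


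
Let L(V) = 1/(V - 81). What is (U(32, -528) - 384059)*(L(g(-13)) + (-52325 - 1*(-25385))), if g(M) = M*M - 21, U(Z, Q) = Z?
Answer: 693160670433/67 ≈ 1.0346e+10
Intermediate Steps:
g(M) = -21 + M² (g(M) = M² - 21 = -21 + M²)
L(V) = 1/(-81 + V)
(U(32, -528) - 384059)*(L(g(-13)) + (-52325 - 1*(-25385))) = (32 - 384059)*(1/(-81 + (-21 + (-13)²)) + (-52325 - 1*(-25385))) = -384027*(1/(-81 + (-21 + 169)) + (-52325 + 25385)) = -384027*(1/(-81 + 148) - 26940) = -384027*(1/67 - 26940) = -384027*(-1804979/67) = 693160670433/67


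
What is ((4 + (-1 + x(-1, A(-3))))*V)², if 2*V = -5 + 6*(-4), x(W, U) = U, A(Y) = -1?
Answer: 841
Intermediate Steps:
V = -29/2 (V = (-5 + 6*(-4))/2 = (-5 - 24)/2 = (½)*(-29) = -29/2 ≈ -14.500)
((4 + (-1 + x(-1, A(-3))))*V)² = ((4 + (-1 - 1))*(-29/2))² = ((4 - 2)*(-29/2))² = (2*(-29/2))² = (-29)² = 841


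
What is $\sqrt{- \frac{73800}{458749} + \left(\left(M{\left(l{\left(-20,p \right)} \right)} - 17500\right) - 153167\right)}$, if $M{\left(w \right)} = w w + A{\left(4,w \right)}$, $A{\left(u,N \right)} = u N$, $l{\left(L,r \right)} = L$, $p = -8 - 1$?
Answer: $\frac{i \sqrt{21326394931387}}{11189} \approx 412.73 i$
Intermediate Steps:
$p = -9$ ($p = -8 - 1 = -9$)
$A{\left(u,N \right)} = N u$
$M{\left(w \right)} = w^{2} + 4 w$ ($M{\left(w \right)} = w w + w 4 = w^{2} + 4 w$)
$\sqrt{- \frac{73800}{458749} + \left(\left(M{\left(l{\left(-20,p \right)} \right)} - 17500\right) - 153167\right)} = \sqrt{- \frac{73800}{458749} - \left(170667 + 20 \left(4 - 20\right)\right)} = \sqrt{\left(-73800\right) \frac{1}{458749} - 170347} = \sqrt{- \frac{1800}{11189} + \left(\left(320 - 17500\right) - 153167\right)} = \sqrt{- \frac{1800}{11189} - 170347} = \sqrt{- \frac{1906014383}{11189}} = \frac{i \sqrt{21326394931387}}{11189}$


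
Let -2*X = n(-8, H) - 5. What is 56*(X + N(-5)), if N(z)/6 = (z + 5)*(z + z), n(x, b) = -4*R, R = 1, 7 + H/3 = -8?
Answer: 252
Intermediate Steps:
H = -45 (H = -21 + 3*(-8) = -21 - 24 = -45)
n(x, b) = -4 (n(x, b) = -4*1 = -4)
X = 9/2 (X = -(-4 - 5)/2 = -½*(-9) = 9/2 ≈ 4.5000)
N(z) = 12*z*(5 + z) (N(z) = 6*((z + 5)*(z + z)) = 6*((5 + z)*(2*z)) = 6*(2*z*(5 + z)) = 12*z*(5 + z))
56*(X + N(-5)) = 56*(9/2 + 12*(-5)*(5 - 5)) = 56*(9/2 + 12*(-5)*0) = 56*(9/2 + 0) = 56*(9/2) = 252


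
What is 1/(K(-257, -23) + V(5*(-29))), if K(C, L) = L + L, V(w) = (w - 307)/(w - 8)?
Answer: -153/6586 ≈ -0.023231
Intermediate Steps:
V(w) = (-307 + w)/(-8 + w)
K(C, L) = 2*L
1/(K(-257, -23) + V(5*(-29))) = 1/(2*(-23) + (-307 + 5*(-29))/(-8 + 5*(-29))) = 1/(-46 + (-307 - 145)/(-8 - 145)) = 1/(-46 - 452/(-153)) = 1/(-46 - 1/153*(-452)) = 1/(-46 + 452/153) = 1/(-6586/153) = -153/6586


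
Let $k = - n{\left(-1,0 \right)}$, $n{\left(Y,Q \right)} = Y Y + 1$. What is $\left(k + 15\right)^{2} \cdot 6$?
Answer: $1014$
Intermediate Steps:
$n{\left(Y,Q \right)} = 1 + Y^{2}$ ($n{\left(Y,Q \right)} = Y^{2} + 1 = 1 + Y^{2}$)
$k = -2$ ($k = - (1 + \left(-1\right)^{2}) = - (1 + 1) = \left(-1\right) 2 = -2$)
$\left(k + 15\right)^{2} \cdot 6 = \left(-2 + 15\right)^{2} \cdot 6 = 13^{2} \cdot 6 = 169 \cdot 6 = 1014$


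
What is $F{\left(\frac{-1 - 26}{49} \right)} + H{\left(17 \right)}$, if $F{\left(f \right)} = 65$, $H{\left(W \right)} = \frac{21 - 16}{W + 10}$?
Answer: $\frac{1760}{27} \approx 65.185$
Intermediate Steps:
$H{\left(W \right)} = \frac{5}{10 + W}$
$F{\left(\frac{-1 - 26}{49} \right)} + H{\left(17 \right)} = 65 + \frac{5}{10 + 17} = 65 + \frac{5}{27} = \frac{1760}{27}$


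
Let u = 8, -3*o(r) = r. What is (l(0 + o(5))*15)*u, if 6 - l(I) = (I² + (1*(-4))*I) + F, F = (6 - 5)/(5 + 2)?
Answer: -9040/21 ≈ -430.48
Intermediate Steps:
o(r) = -r/3
F = ⅐ (F = 1/7 = 1*(⅐) = ⅐ ≈ 0.14286)
l(I) = 41/7 - I² + 4*I (l(I) = 6 - ((I² + (1*(-4))*I) + ⅐) = 6 - ((I² - 4*I) + ⅐) = 6 - (⅐ + I² - 4*I) = 6 + (-⅐ - I² + 4*I) = 41/7 - I² + 4*I)
(l(0 + o(5))*15)*u = ((41/7 - (0 - ⅓*5)² + 4*(0 - ⅓*5))*15)*8 = ((41/7 - (0 - 5/3)² + 4*(0 - 5/3))*15)*8 = ((41/7 - (-5/3)² + 4*(-5/3))*15)*8 = ((41/7 - 1*25/9 - 20/3)*15)*8 = ((41/7 - 25/9 - 20/3)*15)*8 = -226/63*15*8 = -1130/21*8 = -9040/21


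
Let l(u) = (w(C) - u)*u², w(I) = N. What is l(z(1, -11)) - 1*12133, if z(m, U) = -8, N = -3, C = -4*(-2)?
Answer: -11813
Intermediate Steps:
C = 8
w(I) = -3
l(u) = u²*(-3 - u) (l(u) = (-3 - u)*u² = u²*(-3 - u))
l(z(1, -11)) - 1*12133 = (-8)²*(-3 - 1*(-8)) - 1*12133 = 64*(-3 + 8) - 12133 = 64*5 - 12133 = 320 - 12133 = -11813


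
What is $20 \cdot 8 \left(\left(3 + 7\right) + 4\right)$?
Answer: $2240$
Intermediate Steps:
$20 \cdot 8 \left(\left(3 + 7\right) + 4\right) = 160 \left(10 + 4\right) = 160 \cdot 14 = 2240$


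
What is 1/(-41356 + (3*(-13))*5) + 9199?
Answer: 382227648/41551 ≈ 9199.0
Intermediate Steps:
1/(-41356 + (3*(-13))*5) + 9199 = 1/(-41356 - 39*5) + 9199 = 1/(-41356 - 195) + 9199 = 1/(-41551) + 9199 = -1/41551 + 9199 = 382227648/41551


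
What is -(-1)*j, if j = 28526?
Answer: 28526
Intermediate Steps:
-(-1)*j = -(-1)*28526 = -1*(-28526) = 28526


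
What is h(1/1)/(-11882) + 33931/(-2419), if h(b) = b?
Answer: -403170561/28742558 ≈ -14.027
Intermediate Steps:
h(1/1)/(-11882) + 33931/(-2419) = 1/(1*(-11882)) + 33931/(-2419) = 1*(-1/11882) + 33931*(-1/2419) = -1/11882 - 33931/2419 = -403170561/28742558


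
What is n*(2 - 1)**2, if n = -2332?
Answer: -2332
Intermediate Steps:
n*(2 - 1)**2 = -2332*(2 - 1)**2 = -2332*1**2 = -2332*1 = -2332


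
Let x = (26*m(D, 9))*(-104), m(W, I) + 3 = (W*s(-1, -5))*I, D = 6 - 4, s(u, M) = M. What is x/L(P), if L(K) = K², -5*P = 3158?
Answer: 1571700/2493241 ≈ 0.63038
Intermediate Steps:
P = -3158/5 (P = -⅕*3158 = -3158/5 ≈ -631.60)
D = 2
m(W, I) = -3 - 5*I*W (m(W, I) = -3 + (W*(-5))*I = -3 + (-5*W)*I = -3 - 5*I*W)
x = 251472 (x = (26*(-3 - 5*9*2))*(-104) = (26*(-3 - 90))*(-104) = (26*(-93))*(-104) = -2418*(-104) = 251472)
x/L(P) = 251472/((-3158/5)²) = 251472/(9972964/25) = 251472*(25/9972964) = 1571700/2493241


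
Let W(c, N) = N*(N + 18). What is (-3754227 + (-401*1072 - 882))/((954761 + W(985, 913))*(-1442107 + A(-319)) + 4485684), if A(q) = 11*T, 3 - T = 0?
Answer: 4184981/2602598754852 ≈ 1.6080e-6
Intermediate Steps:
T = 3 (T = 3 - 1*0 = 3 + 0 = 3)
A(q) = 33 (A(q) = 11*3 = 33)
W(c, N) = N*(18 + N)
(-3754227 + (-401*1072 - 882))/((954761 + W(985, 913))*(-1442107 + A(-319)) + 4485684) = (-3754227 + (-401*1072 - 882))/((954761 + 913*(18 + 913))*(-1442107 + 33) + 4485684) = (-3754227 + (-429872 - 882))/((954761 + 913*931)*(-1442074) + 4485684) = (-3754227 - 430754)/((954761 + 850003)*(-1442074) + 4485684) = -4184981/(1804764*(-1442074) + 4485684) = -4184981/(-2602603240536 + 4485684) = -4184981/(-2602598754852) = -4184981*(-1/2602598754852) = 4184981/2602598754852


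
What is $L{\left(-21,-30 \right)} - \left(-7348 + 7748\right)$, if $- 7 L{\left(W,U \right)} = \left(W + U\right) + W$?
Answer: $- \frac{2728}{7} \approx -389.71$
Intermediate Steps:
$L{\left(W,U \right)} = - \frac{2 W}{7} - \frac{U}{7}$ ($L{\left(W,U \right)} = - \frac{\left(W + U\right) + W}{7} = - \frac{\left(U + W\right) + W}{7} = - \frac{U + 2 W}{7} = - \frac{2 W}{7} - \frac{U}{7}$)
$L{\left(-21,-30 \right)} - \left(-7348 + 7748\right) = \left(\left(- \frac{2}{7}\right) \left(-21\right) - - \frac{30}{7}\right) - \left(-7348 + 7748\right) = \left(6 + \frac{30}{7}\right) - 400 = \frac{72}{7} - 400 = - \frac{2728}{7}$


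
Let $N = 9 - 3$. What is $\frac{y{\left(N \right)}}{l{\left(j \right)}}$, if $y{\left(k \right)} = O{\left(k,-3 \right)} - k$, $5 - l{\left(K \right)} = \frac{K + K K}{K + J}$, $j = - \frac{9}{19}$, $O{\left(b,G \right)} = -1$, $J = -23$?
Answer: $- \frac{4237}{3020} \approx -1.403$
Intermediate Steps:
$N = 6$
$j = - \frac{9}{19}$ ($j = \left(-9\right) \frac{1}{19} = - \frac{9}{19} \approx -0.47368$)
$l{\left(K \right)} = 5 - \frac{K + K^{2}}{-23 + K}$ ($l{\left(K \right)} = 5 - \frac{K + K K}{K - 23} = 5 - \frac{K + K^{2}}{-23 + K}$)
$y{\left(k \right)} = -1 - k$
$\frac{y{\left(N \right)}}{l{\left(j \right)}} = \frac{-1 - 6}{\frac{1}{-23 - \frac{9}{19}} \left(-115 - \left(- \frac{9}{19}\right)^{2} + 4 \left(- \frac{9}{19}\right)\right)} = \frac{-1 - 6}{\frac{1}{- \frac{446}{19}} \left(-115 - \frac{81}{361} - \frac{36}{19}\right)} = - \frac{7}{\left(- \frac{19}{446}\right) \left(-115 - \frac{81}{361} - \frac{36}{19}\right)} = - \frac{7}{\left(- \frac{19}{446}\right) \left(- \frac{42280}{361}\right)} = - \frac{7}{\frac{21140}{4237}} = \left(-7\right) \frac{4237}{21140} = - \frac{4237}{3020}$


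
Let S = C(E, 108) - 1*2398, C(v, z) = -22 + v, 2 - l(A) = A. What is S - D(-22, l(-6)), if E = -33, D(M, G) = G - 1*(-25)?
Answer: -2486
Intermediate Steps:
l(A) = 2 - A
D(M, G) = 25 + G (D(M, G) = G + 25 = 25 + G)
S = -2453 (S = (-22 - 33) - 1*2398 = -55 - 2398 = -2453)
S - D(-22, l(-6)) = -2453 - (25 + (2 - 1*(-6))) = -2453 - (25 + (2 + 6)) = -2453 - (25 + 8) = -2453 - 1*33 = -2453 - 33 = -2486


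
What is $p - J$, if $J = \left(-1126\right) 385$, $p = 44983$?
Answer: $478493$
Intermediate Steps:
$J = -433510$
$p - J = 44983 - -433510 = 44983 + 433510 = 478493$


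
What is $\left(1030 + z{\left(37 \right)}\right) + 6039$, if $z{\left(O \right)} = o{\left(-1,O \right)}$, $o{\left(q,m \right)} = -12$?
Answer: $7057$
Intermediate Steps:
$z{\left(O \right)} = -12$
$\left(1030 + z{\left(37 \right)}\right) + 6039 = \left(1030 - 12\right) + 6039 = 1018 + 6039 = 7057$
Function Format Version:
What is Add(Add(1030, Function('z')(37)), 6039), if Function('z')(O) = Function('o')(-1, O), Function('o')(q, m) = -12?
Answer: 7057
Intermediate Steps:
Function('z')(O) = -12
Add(Add(1030, Function('z')(37)), 6039) = Add(Add(1030, -12), 6039) = Add(1018, 6039) = 7057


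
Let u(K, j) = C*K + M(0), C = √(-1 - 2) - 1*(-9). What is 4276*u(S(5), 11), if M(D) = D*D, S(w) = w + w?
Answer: 384840 + 42760*I*√3 ≈ 3.8484e+5 + 74063.0*I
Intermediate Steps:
S(w) = 2*w
M(D) = D²
C = 9 + I*√3 (C = √(-3) + 9 = I*√3 + 9 = 9 + I*√3 ≈ 9.0 + 1.732*I)
u(K, j) = K*(9 + I*√3) (u(K, j) = (9 + I*√3)*K + 0² = K*(9 + I*√3) + 0 = K*(9 + I*√3))
4276*u(S(5), 11) = 4276*((2*5)*(9 + I*√3)) = 4276*(10*(9 + I*√3)) = 4276*(90 + 10*I*√3) = 384840 + 42760*I*√3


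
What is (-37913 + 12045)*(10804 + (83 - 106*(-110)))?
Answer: -583245796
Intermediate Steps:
(-37913 + 12045)*(10804 + (83 - 106*(-110))) = -25868*(10804 + (83 + 11660)) = -25868*(10804 + 11743) = -25868*22547 = -583245796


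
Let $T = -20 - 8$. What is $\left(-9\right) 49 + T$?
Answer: $-469$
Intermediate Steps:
$T = -28$
$\left(-9\right) 49 + T = \left(-9\right) 49 - 28 = -441 - 28 = -469$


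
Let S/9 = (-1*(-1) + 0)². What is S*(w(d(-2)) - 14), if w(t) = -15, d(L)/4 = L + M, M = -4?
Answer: -261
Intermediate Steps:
d(L) = -16 + 4*L (d(L) = 4*(L - 4) = 4*(-4 + L) = -16 + 4*L)
S = 9 (S = 9*(-1*(-1) + 0)² = 9*(1 + 0)² = 9*1² = 9*1 = 9)
S*(w(d(-2)) - 14) = 9*(-15 - 14) = 9*(-29) = -261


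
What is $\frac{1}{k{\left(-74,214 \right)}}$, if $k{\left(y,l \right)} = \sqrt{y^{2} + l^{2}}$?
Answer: $\frac{\sqrt{12818}}{25636} \approx 0.0044163$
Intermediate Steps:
$k{\left(y,l \right)} = \sqrt{l^{2} + y^{2}}$
$\frac{1}{k{\left(-74,214 \right)}} = \frac{1}{\sqrt{214^{2} + \left(-74\right)^{2}}} = \frac{1}{\sqrt{45796 + 5476}} = \frac{1}{\sqrt{51272}} = \frac{1}{2 \sqrt{12818}} = \frac{\sqrt{12818}}{25636}$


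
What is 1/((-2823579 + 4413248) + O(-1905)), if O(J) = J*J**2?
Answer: -1/6911702956 ≈ -1.4468e-10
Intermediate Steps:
O(J) = J**3
1/((-2823579 + 4413248) + O(-1905)) = 1/((-2823579 + 4413248) + (-1905)**3) = 1/(1589669 - 6913292625) = 1/(-6911702956) = -1/6911702956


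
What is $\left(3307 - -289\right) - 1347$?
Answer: $2249$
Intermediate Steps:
$\left(3307 - -289\right) - 1347 = \left(3307 + \left(-369 + 658\right)\right) - 1347 = \left(3307 + 289\right) - 1347 = 3596 - 1347 = 2249$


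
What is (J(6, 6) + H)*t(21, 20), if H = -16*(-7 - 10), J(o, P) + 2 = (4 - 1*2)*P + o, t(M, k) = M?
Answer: 6048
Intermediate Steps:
J(o, P) = -2 + o + 2*P (J(o, P) = -2 + ((4 - 1*2)*P + o) = -2 + ((4 - 2)*P + o) = -2 + (2*P + o) = -2 + (o + 2*P) = -2 + o + 2*P)
H = 272 (H = -16*(-17) = 272)
(J(6, 6) + H)*t(21, 20) = ((-2 + 6 + 2*6) + 272)*21 = ((-2 + 6 + 12) + 272)*21 = (16 + 272)*21 = 288*21 = 6048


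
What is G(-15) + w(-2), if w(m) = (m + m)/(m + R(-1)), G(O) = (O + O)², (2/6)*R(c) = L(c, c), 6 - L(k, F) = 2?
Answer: 4498/5 ≈ 899.60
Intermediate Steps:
L(k, F) = 4 (L(k, F) = 6 - 1*2 = 6 - 2 = 4)
R(c) = 12 (R(c) = 3*4 = 12)
G(O) = 4*O² (G(O) = (2*O)² = 4*O²)
w(m) = 2*m/(12 + m) (w(m) = (m + m)/(m + 12) = (2*m)/(12 + m) = 2*m/(12 + m))
G(-15) + w(-2) = 4*(-15)² + 2*(-2)/(12 - 2) = 4*225 + 2*(-2)/10 = 900 + 2*(-2)*(⅒) = 900 - ⅖ = 4498/5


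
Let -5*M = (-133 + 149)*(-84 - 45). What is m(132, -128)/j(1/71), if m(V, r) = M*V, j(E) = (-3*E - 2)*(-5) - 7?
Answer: 1611984/95 ≈ 16968.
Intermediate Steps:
M = 2064/5 (M = -(-133 + 149)*(-84 - 45)/5 = -16*(-129)/5 = -⅕*(-2064) = 2064/5 ≈ 412.80)
j(E) = 3 + 15*E (j(E) = (-2 - 3*E)*(-5) - 7 = (10 + 15*E) - 7 = 3 + 15*E)
m(V, r) = 2064*V/5
m(132, -128)/j(1/71) = ((2064/5)*132)/(3 + 15/71) = 272448/(5*(3 + 15*(1/71))) = 272448/(5*(3 + 15/71)) = 272448/(5*(228/71)) = (272448/5)*(71/228) = 1611984/95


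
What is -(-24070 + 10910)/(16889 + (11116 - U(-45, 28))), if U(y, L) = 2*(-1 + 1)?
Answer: 2632/5601 ≈ 0.46992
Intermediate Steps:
U(y, L) = 0 (U(y, L) = 2*0 = 0)
-(-24070 + 10910)/(16889 + (11116 - U(-45, 28))) = -(-24070 + 10910)/(16889 + (11116 - 1*0)) = -(-13160)/(16889 + (11116 + 0)) = -(-13160)/(16889 + 11116) = -(-13160)/28005 = -1*(-2632/5601) = 2632/5601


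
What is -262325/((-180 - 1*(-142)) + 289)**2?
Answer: -262325/63001 ≈ -4.1638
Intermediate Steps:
-262325/((-180 - 1*(-142)) + 289)**2 = -262325/((-180 + 142) + 289)**2 = -262325/(-38 + 289)**2 = -262325/(251**2) = -262325/63001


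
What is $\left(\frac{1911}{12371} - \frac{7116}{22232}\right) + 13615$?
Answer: $\frac{936129028399}{68758018} \approx 13615.0$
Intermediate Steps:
$\left(\frac{1911}{12371} - \frac{7116}{22232}\right) + 13615 = \left(1911 \cdot \frac{1}{12371} - \frac{1779}{5558}\right) + 13615 = \left(\frac{1911}{12371} - \frac{1779}{5558}\right) + 13615 = - \frac{11386671}{68758018} + 13615 = \frac{936129028399}{68758018}$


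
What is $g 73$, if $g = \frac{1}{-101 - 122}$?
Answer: $- \frac{73}{223} \approx -0.32735$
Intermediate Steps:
$g = - \frac{1}{223}$ ($g = \frac{1}{-223} = - \frac{1}{223} \approx -0.0044843$)
$g 73 = \left(- \frac{1}{223}\right) 73 = - \frac{73}{223}$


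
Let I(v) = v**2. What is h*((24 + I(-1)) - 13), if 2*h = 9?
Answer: 54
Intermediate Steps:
h = 9/2 (h = (1/2)*9 = 9/2 ≈ 4.5000)
h*((24 + I(-1)) - 13) = 9*((24 + (-1)**2) - 13)/2 = 9*((24 + 1) - 13)/2 = 9*(25 - 13)/2 = (9/2)*12 = 54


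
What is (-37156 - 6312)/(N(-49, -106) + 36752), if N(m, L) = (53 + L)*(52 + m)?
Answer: -43468/36593 ≈ -1.1879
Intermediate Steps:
N(m, L) = (52 + m)*(53 + L)
(-37156 - 6312)/(N(-49, -106) + 36752) = (-37156 - 6312)/((2756 + 52*(-106) + 53*(-49) - 106*(-49)) + 36752) = -43468/((2756 - 5512 - 2597 + 5194) + 36752) = -43468/(-159 + 36752) = -43468/36593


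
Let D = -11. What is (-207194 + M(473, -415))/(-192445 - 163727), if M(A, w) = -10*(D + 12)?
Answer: 17267/29681 ≈ 0.58175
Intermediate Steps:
M(A, w) = -10 (M(A, w) = -10*(-11 + 12) = -10*1 = -10)
(-207194 + M(473, -415))/(-192445 - 163727) = (-207194 - 10)/(-192445 - 163727) = -207204/(-356172) = -207204*(-1/356172) = 17267/29681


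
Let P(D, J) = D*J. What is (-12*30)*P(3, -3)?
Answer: 3240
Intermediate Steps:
(-12*30)*P(3, -3) = (-12*30)*(3*(-3)) = -360*(-9) = 3240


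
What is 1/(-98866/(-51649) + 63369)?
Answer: 51649/3273044347 ≈ 1.5780e-5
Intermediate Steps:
1/(-98866/(-51649) + 63369) = 1/(-98866*(-1/51649) + 63369) = 1/(98866/51649 + 63369) = 1/(3273044347/51649) = 51649/3273044347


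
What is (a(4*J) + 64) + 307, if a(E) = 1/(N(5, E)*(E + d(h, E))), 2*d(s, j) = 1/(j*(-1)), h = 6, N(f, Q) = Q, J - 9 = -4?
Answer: 296431/799 ≈ 371.00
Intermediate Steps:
J = 5 (J = 9 - 4 = 5)
d(s, j) = -1/(2*j) (d(s, j) = (1/(j*(-1)))/2 = (-1/j)/2 = -1/(2*j))
a(E) = 1/(E*(E - 1/(2*E)))
(a(4*J) + 64) + 307 = (2/(-1 + 2*(4*5)²) + 64) + 307 = (2/(-1 + 2*20²) + 64) + 307 = (2/(-1 + 2*400) + 64) + 307 = (2/(-1 + 800) + 64) + 307 = (2/799 + 64) + 307 = 51138/799 + 307 = 296431/799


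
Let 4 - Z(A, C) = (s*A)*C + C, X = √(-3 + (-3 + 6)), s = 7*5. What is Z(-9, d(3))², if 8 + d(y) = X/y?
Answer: 6290064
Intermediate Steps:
s = 35
X = 0 (X = √(-3 + 3) = √0 = 0)
d(y) = -8 (d(y) = -8 + 0/y = -8 + 0 = -8)
Z(A, C) = 4 - C - 35*A*C (Z(A, C) = 4 - ((35*A)*C + C) = 4 - (35*A*C + C) = 4 - (C + 35*A*C) = 4 + (-C - 35*A*C) = 4 - C - 35*A*C)
Z(-9, d(3))² = (4 - 1*(-8) - 35*(-9)*(-8))² = (4 + 8 - 2520)² = (-2508)² = 6290064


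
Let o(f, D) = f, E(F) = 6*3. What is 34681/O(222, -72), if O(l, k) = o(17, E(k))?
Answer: 34681/17 ≈ 2040.1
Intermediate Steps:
E(F) = 18
O(l, k) = 17
34681/O(222, -72) = 34681/17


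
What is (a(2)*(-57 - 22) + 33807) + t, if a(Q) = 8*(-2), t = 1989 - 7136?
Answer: 29924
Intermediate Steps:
t = -5147
a(Q) = -16
(a(2)*(-57 - 22) + 33807) + t = (-16*(-57 - 22) + 33807) - 5147 = (-16*(-79) + 33807) - 5147 = (1264 + 33807) - 5147 = 35071 - 5147 = 29924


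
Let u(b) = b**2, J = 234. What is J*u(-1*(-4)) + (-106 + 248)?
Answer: 3886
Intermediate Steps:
J*u(-1*(-4)) + (-106 + 248) = 234*(-1*(-4))**2 + (-106 + 248) = 234*4**2 + 142 = 234*16 + 142 = 3744 + 142 = 3886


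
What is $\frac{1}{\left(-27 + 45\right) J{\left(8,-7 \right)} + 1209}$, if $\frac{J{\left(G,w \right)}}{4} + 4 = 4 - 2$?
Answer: $\frac{1}{1065} \approx 0.00093897$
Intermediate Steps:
$J{\left(G,w \right)} = -8$ ($J{\left(G,w \right)} = -16 + 4 \left(4 - 2\right) = -16 + 4 \cdot 2 = -16 + 8 = -8$)
$\frac{1}{\left(-27 + 45\right) J{\left(8,-7 \right)} + 1209} = \frac{1}{\left(-27 + 45\right) \left(-8\right) + 1209} = \frac{1}{18 \left(-8\right) + 1209} = \frac{1}{-144 + 1209} = \frac{1}{1065}$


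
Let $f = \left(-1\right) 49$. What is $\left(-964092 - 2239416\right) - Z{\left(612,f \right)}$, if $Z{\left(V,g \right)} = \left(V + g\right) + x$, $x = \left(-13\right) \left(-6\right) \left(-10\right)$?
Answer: $-3203291$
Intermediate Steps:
$f = -49$
$x = -780$ ($x = 78 \left(-10\right) = -780$)
$Z{\left(V,g \right)} = -780 + V + g$ ($Z{\left(V,g \right)} = \left(V + g\right) - 780 = -780 + V + g$)
$\left(-964092 - 2239416\right) - Z{\left(612,f \right)} = \left(-964092 - 2239416\right) - \left(-780 + 612 - 49\right) = -3203508 - -217 = -3203508 + 217 = -3203291$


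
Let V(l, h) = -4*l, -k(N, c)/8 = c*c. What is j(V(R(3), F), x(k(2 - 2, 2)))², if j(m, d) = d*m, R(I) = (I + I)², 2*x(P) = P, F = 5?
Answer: 5308416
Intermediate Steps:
k(N, c) = -8*c² (k(N, c) = -8*c*c = -8*c²)
x(P) = P/2
R(I) = 4*I² (R(I) = (2*I)² = 4*I²)
j(V(R(3), F), x(k(2 - 2, 2)))² = (((-8*2²)/2)*(-16*3²))² = (((-8*4)/2)*(-16*9))² = (((½)*(-32))*(-4*36))² = (-16*(-144))² = 2304² = 5308416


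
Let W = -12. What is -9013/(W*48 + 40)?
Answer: 9013/536 ≈ 16.815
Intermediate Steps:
-9013/(W*48 + 40) = -9013/(-12*48 + 40) = -9013/(-576 + 40) = -9013/(-536) = -9013*(-1/536) = 9013/536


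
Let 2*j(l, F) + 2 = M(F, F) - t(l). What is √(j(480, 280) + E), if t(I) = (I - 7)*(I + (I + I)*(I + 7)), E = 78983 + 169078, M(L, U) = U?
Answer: 10*I*√1104338 ≈ 10509.0*I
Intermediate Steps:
E = 248061
t(I) = (-7 + I)*(I + 2*I*(7 + I)) (t(I) = (-7 + I)*(I + (2*I)*(7 + I)) = (-7 + I)*(I + 2*I*(7 + I)))
j(l, F) = -1 + F/2 - l*(-105 + l + 2*l²)/2 (j(l, F) = -1 + (F - l*(-105 + l + 2*l²))/2 = -1 + (F/2 - l*(-105 + l + 2*l²)/2) = -1 + F/2 - l*(-105 + l + 2*l²)/2)
√(j(480, 280) + E) = √((-1 + (½)*280 - ½*480*(-105 + 480 + 2*480²)) + 248061) = √((-1 + 140 - ½*480*(-105 + 480 + 2*230400)) + 248061) = √((-1 + 140 - ½*480*(-105 + 480 + 460800)) + 248061) = √((-1 + 140 - ½*480*461175) + 248061) = √((-1 + 140 - 110682000) + 248061) = √(-110681861 + 248061) = √(-110433800) = 10*I*√1104338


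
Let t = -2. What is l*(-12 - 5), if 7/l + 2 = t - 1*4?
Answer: 119/8 ≈ 14.875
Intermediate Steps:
l = -7/8 (l = 7/(-2 + (-2 - 1*4)) = 7/(-2 + (-2 - 4)) = 7/(-2 - 6) = 7/(-8) = 7*(-⅛) = -7/8 ≈ -0.87500)
l*(-12 - 5) = -7*(-12 - 5)/8 = -7/8*(-17) = 119/8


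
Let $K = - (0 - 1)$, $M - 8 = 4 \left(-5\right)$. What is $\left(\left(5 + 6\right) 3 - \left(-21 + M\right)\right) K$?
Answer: $66$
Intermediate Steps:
$M = -12$ ($M = 8 + 4 \left(-5\right) = 8 - 20 = -12$)
$K = 1$ ($K = \left(-1\right) \left(-1\right) = 1$)
$\left(\left(5 + 6\right) 3 - \left(-21 + M\right)\right) K = \left(\left(5 + 6\right) 3 + \left(21 - -12\right)\right) 1 = \left(11 \cdot 3 + \left(21 + 12\right)\right) 1 = \left(33 + 33\right) 1 = 66 \cdot 1 = 66$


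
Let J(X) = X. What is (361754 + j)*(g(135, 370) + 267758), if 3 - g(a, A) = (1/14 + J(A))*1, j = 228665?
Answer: 2210217585187/14 ≈ 1.5787e+11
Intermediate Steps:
g(a, A) = 41/14 - A (g(a, A) = 3 - (1/14 + A) = 3 + (-1/14 - A) = 41/14 - A)
(361754 + j)*(g(135, 370) + 267758) = (361754 + 228665)*((41/14 - 1*370) + 267758) = 590419*((41/14 - 370) + 267758) = 590419*(-5139/14 + 267758) = 590419*(3743473/14) = 2210217585187/14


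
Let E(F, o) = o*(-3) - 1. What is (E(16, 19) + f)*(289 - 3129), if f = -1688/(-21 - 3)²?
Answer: 1557385/9 ≈ 1.7304e+5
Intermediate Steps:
E(F, o) = -1 - 3*o (E(F, o) = -3*o - 1 = -1 - 3*o)
f = -211/72 (f = -1688/((-24)²) = -1688/576 = -1688*1/576 = -211/72 ≈ -2.9306)
(E(16, 19) + f)*(289 - 3129) = ((-1 - 3*19) - 211/72)*(289 - 3129) = ((-1 - 57) - 211/72)*(-2840) = (-58 - 211/72)*(-2840) = -4387/72*(-2840) = 1557385/9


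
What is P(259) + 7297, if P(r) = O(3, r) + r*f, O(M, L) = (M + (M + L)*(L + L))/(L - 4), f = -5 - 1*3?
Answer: 1468094/255 ≈ 5757.2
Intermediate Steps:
f = -8 (f = -5 - 3 = -8)
O(M, L) = (M + 2*L*(L + M))/(-4 + L) (O(M, L) = (M + (L + M)*(2*L))/(-4 + L) = (M + 2*L*(L + M))/(-4 + L))
P(r) = -8*r + (3 + 2*r² + 6*r)/(-4 + r) (P(r) = (3 + 2*r² + 2*r*3)/(-4 + r) + r*(-8) = (3 + 2*r² + 6*r)/(-4 + r) - 8*r = -8*r + (3 + 2*r² + 6*r)/(-4 + r))
P(259) + 7297 = (3 - 6*259² + 38*259)/(-4 + 259) + 7297 = (3 - 6*67081 + 9842)/255 + 7297 = (3 - 402486 + 9842)/255 + 7297 = (1/255)*(-392641) + 7297 = -392641/255 + 7297 = 1468094/255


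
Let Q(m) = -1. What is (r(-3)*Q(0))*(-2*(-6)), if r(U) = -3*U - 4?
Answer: -60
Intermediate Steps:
r(U) = -4 - 3*U
(r(-3)*Q(0))*(-2*(-6)) = ((-4 - 3*(-3))*(-1))*(-2*(-6)) = ((-4 + 9)*(-1))*12 = (5*(-1))*12 = -5*12 = -60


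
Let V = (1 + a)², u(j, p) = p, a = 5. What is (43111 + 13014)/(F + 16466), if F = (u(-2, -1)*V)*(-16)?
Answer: 56125/17042 ≈ 3.2933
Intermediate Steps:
V = 36 (V = (1 + 5)² = 6² = 36)
F = 576 (F = -1*36*(-16) = -36*(-16) = 576)
(43111 + 13014)/(F + 16466) = (43111 + 13014)/(576 + 16466) = 56125/17042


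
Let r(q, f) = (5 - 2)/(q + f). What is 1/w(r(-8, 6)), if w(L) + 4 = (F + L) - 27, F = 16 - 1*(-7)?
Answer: -2/19 ≈ -0.10526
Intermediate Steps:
F = 23 (F = 16 + 7 = 23)
r(q, f) = 3/(f + q)
w(L) = -8 + L (w(L) = -4 + ((23 + L) - 27) = -4 + (-4 + L) = -8 + L)
1/w(r(-8, 6)) = 1/(-8 + 3/(6 - 8)) = 1/(-8 + 3/(-2)) = 1/(-8 + 3*(-1/2)) = 1/(-8 - 3/2) = 1/(-19/2) = -2/19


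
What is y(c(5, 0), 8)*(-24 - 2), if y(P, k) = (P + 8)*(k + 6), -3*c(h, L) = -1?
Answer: -9100/3 ≈ -3033.3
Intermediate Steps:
c(h, L) = ⅓ (c(h, L) = -⅓*(-1) = ⅓)
y(P, k) = (6 + k)*(8 + P) (y(P, k) = (8 + P)*(6 + k) = (6 + k)*(8 + P))
y(c(5, 0), 8)*(-24 - 2) = (48 + 6*(⅓) + 8*8 + (⅓)*8)*(-24 - 2) = (48 + 2 + 64 + 8/3)*(-26) = (350/3)*(-26) = -9100/3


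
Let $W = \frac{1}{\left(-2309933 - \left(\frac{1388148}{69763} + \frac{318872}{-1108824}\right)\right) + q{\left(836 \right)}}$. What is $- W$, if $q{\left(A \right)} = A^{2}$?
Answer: $\frac{9669361089}{15577888101533120} \approx 6.2071 \cdot 10^{-7}$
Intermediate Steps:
$W = - \frac{9669361089}{15577888101533120}$ ($W = \frac{1}{\left(-2309933 - \left(\frac{1388148}{69763} + \frac{318872}{-1108824}\right)\right) + 836^{2}} = \frac{1}{\left(-2309933 - \left(1388148 \cdot \frac{1}{69763} + 318872 \left(- \frac{1}{1108824}\right)\right)\right) + 698896} = \frac{1}{\left(-2309933 - \left(\frac{1388148}{69763} - \frac{39859}{138603}\right)\right) + 698896} = \frac{1}{\left(-2309933 - \frac{189620793827}{9669361089}\right) + 698896} = \frac{1}{- \frac{22335765889190864}{9669361089} + 698896} = \frac{1}{- \frac{15577888101533120}{9669361089}} = - \frac{9669361089}{15577888101533120} \approx -6.2071 \cdot 10^{-7}$)
$- W = \left(-1\right) \left(- \frac{9669361089}{15577888101533120}\right) = \frac{9669361089}{15577888101533120}$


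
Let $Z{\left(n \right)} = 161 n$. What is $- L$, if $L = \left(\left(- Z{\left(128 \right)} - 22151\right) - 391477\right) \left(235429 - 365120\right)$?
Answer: $-56316501076$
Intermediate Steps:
$L = 56316501076$ ($L = \left(\left(- 161 \cdot 128 - 22151\right) - 391477\right) \left(235429 - 365120\right) = \left(\left(\left(-1\right) 20608 - 22151\right) - 391477\right) \left(-129691\right) = \left(\left(-20608 - 22151\right) - 391477\right) \left(-129691\right) = \left(-42759 - 391477\right) \left(-129691\right) = \left(-434236\right) \left(-129691\right) = 56316501076$)
$- L = \left(-1\right) 56316501076 = -56316501076$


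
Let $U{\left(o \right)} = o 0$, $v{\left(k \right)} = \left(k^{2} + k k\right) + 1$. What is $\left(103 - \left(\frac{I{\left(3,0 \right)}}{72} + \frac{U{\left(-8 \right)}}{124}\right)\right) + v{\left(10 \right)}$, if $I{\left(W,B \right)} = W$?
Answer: $\frac{7295}{24} \approx 303.96$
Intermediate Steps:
$v{\left(k \right)} = 1 + 2 k^{2}$ ($v{\left(k \right)} = \left(k^{2} + k^{2}\right) + 1 = 2 k^{2} + 1 = 1 + 2 k^{2}$)
$U{\left(o \right)} = 0$
$\left(103 - \left(\frac{I{\left(3,0 \right)}}{72} + \frac{U{\left(-8 \right)}}{124}\right)\right) + v{\left(10 \right)} = \left(103 - \left(\frac{3}{72} + \frac{0}{124}\right)\right) + \left(1 + 2 \cdot 10^{2}\right) = \left(103 - \left(3 \cdot \frac{1}{72} + 0 \cdot \frac{1}{124}\right)\right) + \left(1 + 2 \cdot 100\right) = \left(103 - \left(\frac{1}{24} + 0\right)\right) + \left(1 + 200\right) = \left(103 - \frac{1}{24}\right) + 201 = \frac{2471}{24} + 201 = \frac{7295}{24}$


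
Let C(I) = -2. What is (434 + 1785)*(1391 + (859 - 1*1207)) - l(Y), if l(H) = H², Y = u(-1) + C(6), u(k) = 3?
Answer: 2314416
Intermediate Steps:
Y = 1 (Y = 3 - 2 = 1)
(434 + 1785)*(1391 + (859 - 1*1207)) - l(Y) = (434 + 1785)*(1391 + (859 - 1*1207)) - 1*1² = 2219*(1391 + (859 - 1207)) - 1*1 = 2219*(1391 - 348) - 1 = 2219*1043 - 1 = 2314417 - 1 = 2314416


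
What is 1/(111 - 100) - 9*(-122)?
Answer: 12079/11 ≈ 1098.1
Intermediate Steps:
1/(111 - 100) - 9*(-122) = 1/11 + 1098 = 12079/11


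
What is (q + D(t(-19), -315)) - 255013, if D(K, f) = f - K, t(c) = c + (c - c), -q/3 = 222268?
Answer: -922113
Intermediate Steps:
q = -666804 (q = -3*222268 = -666804)
t(c) = c (t(c) = c + 0 = c)
(q + D(t(-19), -315)) - 255013 = (-666804 + (-315 - 1*(-19))) - 255013 = (-666804 + (-315 + 19)) - 255013 = (-666804 - 296) - 255013 = -667100 - 255013 = -922113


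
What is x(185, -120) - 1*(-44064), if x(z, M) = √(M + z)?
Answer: 44064 + √65 ≈ 44072.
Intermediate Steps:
x(185, -120) - 1*(-44064) = √(-120 + 185) - 1*(-44064) = √65 + 44064 = 44064 + √65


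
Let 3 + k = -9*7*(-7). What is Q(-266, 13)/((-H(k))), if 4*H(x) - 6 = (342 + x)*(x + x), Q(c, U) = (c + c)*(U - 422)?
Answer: -435176/341643 ≈ -1.2738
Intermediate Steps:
Q(c, U) = 2*c*(-422 + U) (Q(c, U) = (2*c)*(-422 + U) = 2*c*(-422 + U))
k = 438 (k = -3 - 9*7*(-7) = -3 - 63*(-7) = -3 + 441 = 438)
H(x) = 3/2 + x*(342 + x)/2 (H(x) = 3/2 + ((342 + x)*(x + x))/4 = 3/2 + ((342 + x)*(2*x))/4 = 3/2 + (2*x*(342 + x))/4 = 3/2 + x*(342 + x)/2)
Q(-266, 13)/((-H(k))) = (2*(-266)*(-422 + 13))/((-(3/2 + (½)*438² + 171*438))) = (2*(-266)*(-409))/((-(3/2 + (½)*191844 + 74898))) = 217588/((-(3/2 + 95922 + 74898))) = 217588/((-1*341643/2)) = 217588/(-341643/2) = 217588*(-2/341643) = -435176/341643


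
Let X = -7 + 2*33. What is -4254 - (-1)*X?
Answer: -4195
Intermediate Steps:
X = 59 (X = -7 + 66 = 59)
-4254 - (-1)*X = -4254 - (-1)*59 = -4254 - 1*(-59) = -4254 + 59 = -4195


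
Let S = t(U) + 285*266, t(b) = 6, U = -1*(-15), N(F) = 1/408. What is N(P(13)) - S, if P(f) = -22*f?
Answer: -30932927/408 ≈ -75816.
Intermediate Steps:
N(F) = 1/408
U = 15
S = 75816 (S = 6 + 285*266 = 6 + 75810 = 75816)
N(P(13)) - S = 1/408 - 1*75816 = 1/408 - 75816 = -30932927/408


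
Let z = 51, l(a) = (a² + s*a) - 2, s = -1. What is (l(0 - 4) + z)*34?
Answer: 2346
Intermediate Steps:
l(a) = -2 + a² - a (l(a) = (a² - a) - 2 = -2 + a² - a)
(l(0 - 4) + z)*34 = ((-2 + (0 - 4)² - (0 - 4)) + 51)*34 = ((-2 + (-4)² - 1*(-4)) + 51)*34 = ((-2 + 16 + 4) + 51)*34 = (18 + 51)*34 = 69*34 = 2346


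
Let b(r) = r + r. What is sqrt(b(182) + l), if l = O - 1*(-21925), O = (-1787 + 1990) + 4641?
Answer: sqrt(27133) ≈ 164.72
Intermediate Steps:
b(r) = 2*r
O = 4844 (O = 203 + 4641 = 4844)
l = 26769 (l = 4844 - 1*(-21925) = 4844 + 21925 = 26769)
sqrt(b(182) + l) = sqrt(2*182 + 26769) = sqrt(364 + 26769) = sqrt(27133)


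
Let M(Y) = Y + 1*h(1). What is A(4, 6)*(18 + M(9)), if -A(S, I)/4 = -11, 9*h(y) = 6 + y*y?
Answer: 11000/9 ≈ 1222.2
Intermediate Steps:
h(y) = 2/3 + y**2/9 (h(y) = (6 + y*y)/9 = (6 + y**2)/9 = 2/3 + y**2/9)
A(S, I) = 44 (A(S, I) = -4*(-11) = 44)
M(Y) = 7/9 + Y (M(Y) = Y + 1*(2/3 + (1/9)*1**2) = Y + 1*(2/3 + (1/9)*1) = Y + 1*(2/3 + 1/9) = Y + 1*(7/9) = Y + 7/9 = 7/9 + Y)
A(4, 6)*(18 + M(9)) = 44*(18 + (7/9 + 9)) = 44*(18 + 88/9) = 44*(250/9) = 11000/9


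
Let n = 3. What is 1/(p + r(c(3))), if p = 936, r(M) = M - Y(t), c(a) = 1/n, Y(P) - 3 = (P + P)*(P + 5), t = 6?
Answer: 3/2404 ≈ 0.0012479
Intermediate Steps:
Y(P) = 3 + 2*P*(5 + P) (Y(P) = 3 + (P + P)*(P + 5) = 3 + (2*P)*(5 + P) = 3 + 2*P*(5 + P))
c(a) = 1/3
r(M) = -135 + M (r(M) = M - (3 + 2*6**2 + 10*6) = M - (3 + 2*36 + 60) = M - (3 + 72 + 60) = M - 1*135 = M - 135 = -135 + M)
1/(p + r(c(3))) = 1/(936 + (-135 + 1/3)) = 1/(936 - 404/3) = 1/(2404/3) = 3/2404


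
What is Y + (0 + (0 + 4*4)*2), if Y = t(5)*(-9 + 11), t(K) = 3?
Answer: 38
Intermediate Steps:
Y = 6 (Y = 3*(-9 + 11) = 3*2 = 6)
Y + (0 + (0 + 4*4)*2) = 6 + (0 + (0 + 4*4)*2) = 6 + (0 + (0 + 16)*2) = 6 + (0 + 16*2) = 6 + (0 + 32) = 6 + 32 = 38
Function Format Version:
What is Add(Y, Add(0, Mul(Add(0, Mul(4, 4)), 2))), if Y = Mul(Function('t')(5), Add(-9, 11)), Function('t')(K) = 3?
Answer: 38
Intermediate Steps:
Y = 6 (Y = Mul(3, Add(-9, 11)) = Mul(3, 2) = 6)
Add(Y, Add(0, Mul(Add(0, Mul(4, 4)), 2))) = Add(6, Add(0, Mul(Add(0, Mul(4, 4)), 2))) = Add(6, Add(0, Mul(Add(0, 16), 2))) = Add(6, Add(0, Mul(16, 2))) = Add(6, Add(0, 32)) = Add(6, 32) = 38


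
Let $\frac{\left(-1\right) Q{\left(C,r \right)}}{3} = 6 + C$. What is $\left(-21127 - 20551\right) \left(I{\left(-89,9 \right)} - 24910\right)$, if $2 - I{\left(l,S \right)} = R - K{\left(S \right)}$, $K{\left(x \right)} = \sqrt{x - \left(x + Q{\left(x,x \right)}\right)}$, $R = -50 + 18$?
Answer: $1036781928 - 125034 \sqrt{5} \approx 1.0365 \cdot 10^{9}$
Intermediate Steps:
$Q{\left(C,r \right)} = -18 - 3 C$ ($Q{\left(C,r \right)} = - 3 \left(6 + C\right) = -18 - 3 C$)
$R = -32$
$K{\left(x \right)} = \sqrt{18 + 3 x}$ ($K{\left(x \right)} = \sqrt{x - \left(x - \left(18 + 3 x\right)\right)} = \sqrt{x - \left(-18 - 2 x\right)} = \sqrt{x + \left(18 + 2 x\right)} = \sqrt{18 + 3 x}$)
$I{\left(l,S \right)} = 34 + \sqrt{18 + 3 S}$ ($I{\left(l,S \right)} = 2 - \left(-32 - \sqrt{18 + 3 S}\right) = 2 + \left(32 + \sqrt{18 + 3 S}\right) = 34 + \sqrt{18 + 3 S}$)
$\left(-21127 - 20551\right) \left(I{\left(-89,9 \right)} - 24910\right) = \left(-21127 - 20551\right) \left(\left(34 + \sqrt{18 + 3 \cdot 9}\right) - 24910\right) = - 41678 \left(\left(34 + \sqrt{18 + 27}\right) - 24910\right) = - 41678 \left(\left(34 + \sqrt{45}\right) - 24910\right) = - 41678 \left(\left(34 + 3 \sqrt{5}\right) - 24910\right) = - 41678 \left(-24876 + 3 \sqrt{5}\right) = 1036781928 - 125034 \sqrt{5}$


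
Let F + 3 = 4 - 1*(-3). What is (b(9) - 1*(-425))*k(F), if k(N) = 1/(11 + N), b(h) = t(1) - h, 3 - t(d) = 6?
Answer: 413/15 ≈ 27.533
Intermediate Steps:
t(d) = -3 (t(d) = 3 - 1*6 = 3 - 6 = -3)
b(h) = -3 - h
F = 4 (F = -3 + (4 - 1*(-3)) = -3 + (4 + 3) = -3 + 7 = 4)
(b(9) - 1*(-425))*k(F) = ((-3 - 1*9) - 1*(-425))/(11 + 4) = ((-3 - 9) + 425)/15 = (-12 + 425)*(1/15) = 413*(1/15) = 413/15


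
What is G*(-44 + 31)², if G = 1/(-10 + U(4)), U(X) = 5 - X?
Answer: -169/9 ≈ -18.778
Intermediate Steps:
G = -⅑ (G = 1/(-10 + (5 - 1*4)) = 1/(-10 + (5 - 4)) = 1/(-10 + 1) = 1/(-9) = -⅑ ≈ -0.11111)
G*(-44 + 31)² = -(-44 + 31)²/9 = -⅑*(-13)² = -⅑*169 = -169/9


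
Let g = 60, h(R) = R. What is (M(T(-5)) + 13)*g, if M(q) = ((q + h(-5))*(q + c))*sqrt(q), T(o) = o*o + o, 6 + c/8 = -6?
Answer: 780 - 136800*sqrt(5) ≈ -3.0511e+5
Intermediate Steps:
c = -96 (c = -48 + 8*(-6) = -48 - 48 = -96)
T(o) = o + o**2 (T(o) = o**2 + o = o + o**2)
M(q) = sqrt(q)*(-96 + q)*(-5 + q) (M(q) = ((q - 5)*(q - 96))*sqrt(q) = ((-5 + q)*(-96 + q))*sqrt(q) = ((-96 + q)*(-5 + q))*sqrt(q) = sqrt(q)*(-96 + q)*(-5 + q))
(M(T(-5)) + 13)*g = (sqrt(-5*(1 - 5))*(480 + (-5*(1 - 5))**2 - (-505)*(1 - 5)) + 13)*60 = (sqrt(-5*(-4))*(480 + (-5*(-4))**2 - (-505)*(-4)) + 13)*60 = (sqrt(20)*(480 + 20**2 - 101*20) + 13)*60 = ((2*sqrt(5))*(480 + 400 - 2020) + 13)*60 = ((2*sqrt(5))*(-1140) + 13)*60 = (-2280*sqrt(5) + 13)*60 = (13 - 2280*sqrt(5))*60 = 780 - 136800*sqrt(5)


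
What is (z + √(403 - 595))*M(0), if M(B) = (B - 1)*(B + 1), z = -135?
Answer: 135 - 8*I*√3 ≈ 135.0 - 13.856*I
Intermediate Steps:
M(B) = (1 + B)*(-1 + B) (M(B) = (-1 + B)*(1 + B) = (1 + B)*(-1 + B))
(z + √(403 - 595))*M(0) = (-135 + √(403 - 595))*(-1 + 0²) = (-135 + √(-192))*(-1 + 0) = (-135 + 8*I*√3)*(-1) = 135 - 8*I*√3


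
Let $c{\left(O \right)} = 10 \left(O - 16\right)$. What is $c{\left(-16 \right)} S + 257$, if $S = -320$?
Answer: $102657$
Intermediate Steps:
$c{\left(O \right)} = -160 + 10 O$ ($c{\left(O \right)} = 10 \left(-16 + O\right) = -160 + 10 O$)
$c{\left(-16 \right)} S + 257 = \left(-160 + 10 \left(-16\right)\right) \left(-320\right) + 257 = \left(-160 - 160\right) \left(-320\right) + 257 = \left(-320\right) \left(-320\right) + 257 = 102400 + 257 = 102657$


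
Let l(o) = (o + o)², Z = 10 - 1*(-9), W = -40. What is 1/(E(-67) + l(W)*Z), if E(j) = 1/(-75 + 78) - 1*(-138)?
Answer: 3/365215 ≈ 8.2143e-6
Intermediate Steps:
Z = 19 (Z = 10 + 9 = 19)
l(o) = 4*o² (l(o) = (2*o)² = 4*o²)
E(j) = 415/3 (E(j) = 1/3 + 138 = ⅓ + 138 = 415/3)
1/(E(-67) + l(W)*Z) = 1/(415/3 + (4*(-40)²)*19) = 1/(415/3 + (4*1600)*19) = 1/(415/3 + 6400*19) = 1/(415/3 + 121600) = 1/(365215/3) = 3/365215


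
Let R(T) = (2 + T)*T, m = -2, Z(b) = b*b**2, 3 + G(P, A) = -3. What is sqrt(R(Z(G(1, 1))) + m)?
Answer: 11*sqrt(382) ≈ 214.99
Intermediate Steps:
G(P, A) = -6 (G(P, A) = -3 - 3 = -6)
Z(b) = b**3
R(T) = T*(2 + T)
sqrt(R(Z(G(1, 1))) + m) = sqrt((-6)**3*(2 + (-6)**3) - 2) = sqrt(-216*(2 - 216) - 2) = sqrt(-216*(-214) - 2) = sqrt(46224 - 2) = sqrt(46222) = 11*sqrt(382)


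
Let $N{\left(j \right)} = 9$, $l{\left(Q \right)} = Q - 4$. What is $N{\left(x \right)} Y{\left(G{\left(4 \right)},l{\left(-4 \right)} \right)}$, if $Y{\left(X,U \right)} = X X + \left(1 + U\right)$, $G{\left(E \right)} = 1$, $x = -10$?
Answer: $-54$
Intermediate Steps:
$l{\left(Q \right)} = -4 + Q$ ($l{\left(Q \right)} = Q - 4 = -4 + Q$)
$Y{\left(X,U \right)} = 1 + U + X^{2}$ ($Y{\left(X,U \right)} = X^{2} + \left(1 + U\right) = 1 + U + X^{2}$)
$N{\left(x \right)} Y{\left(G{\left(4 \right)},l{\left(-4 \right)} \right)} = 9 \left(1 - 8 + 1^{2}\right) = 9 \left(1 - 8 + 1\right) = 9 \left(-6\right) = -54$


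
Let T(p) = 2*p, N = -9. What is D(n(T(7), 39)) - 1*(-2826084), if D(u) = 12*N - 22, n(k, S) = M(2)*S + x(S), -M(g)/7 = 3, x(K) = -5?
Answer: 2825954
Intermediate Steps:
M(g) = -21 (M(g) = -7*3 = -21)
n(k, S) = -5 - 21*S (n(k, S) = -21*S - 5 = -5 - 21*S)
D(u) = -130 (D(u) = 12*(-9) - 22 = -108 - 22 = -130)
D(n(T(7), 39)) - 1*(-2826084) = -130 - 1*(-2826084) = -130 + 2826084 = 2825954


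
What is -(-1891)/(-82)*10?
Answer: -9455/41 ≈ -230.61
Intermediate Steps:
-(-1891)/(-82)*10 = -(-1891)*(-1)/82*10 = -31*61/82*10 = -1891/82*10 = -9455/41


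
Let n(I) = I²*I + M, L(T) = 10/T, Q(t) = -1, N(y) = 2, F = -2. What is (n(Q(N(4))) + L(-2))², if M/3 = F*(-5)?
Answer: 576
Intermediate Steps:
M = 30 (M = 3*(-2*(-5)) = 3*10 = 30)
n(I) = 30 + I³ (n(I) = I²*I + 30 = I³ + 30 = 30 + I³)
(n(Q(N(4))) + L(-2))² = ((30 + (-1)³) + 10/(-2))² = ((30 - 1) + 10*(-½))² = (29 - 5)² = 24² = 576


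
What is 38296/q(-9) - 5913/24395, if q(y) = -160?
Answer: -4675885/19516 ≈ -239.59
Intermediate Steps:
38296/q(-9) - 5913/24395 = 38296/(-160) - 5913/24395 = 38296*(-1/160) - 5913*1/24395 = -4787/20 - 5913/24395 = -4675885/19516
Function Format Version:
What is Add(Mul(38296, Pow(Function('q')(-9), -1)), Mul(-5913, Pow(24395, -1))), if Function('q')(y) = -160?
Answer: Rational(-4675885, 19516) ≈ -239.59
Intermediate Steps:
Add(Mul(38296, Pow(Function('q')(-9), -1)), Mul(-5913, Pow(24395, -1))) = Add(Mul(38296, Pow(-160, -1)), Mul(-5913, Pow(24395, -1))) = Add(Mul(38296, Rational(-1, 160)), Mul(-5913, Rational(1, 24395))) = Add(Rational(-4787, 20), Rational(-5913, 24395)) = Rational(-4675885, 19516)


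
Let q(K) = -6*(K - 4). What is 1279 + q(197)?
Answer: 121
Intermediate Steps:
q(K) = 24 - 6*K (q(K) = -6*(-4 + K) = 24 - 6*K)
1279 + q(197) = 1279 + (24 - 6*197) = 1279 + (24 - 1182) = 1279 - 1158 = 121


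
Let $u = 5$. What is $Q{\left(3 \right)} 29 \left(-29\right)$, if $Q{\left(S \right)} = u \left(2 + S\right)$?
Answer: $-21025$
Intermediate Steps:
$Q{\left(S \right)} = 10 + 5 S$ ($Q{\left(S \right)} = 5 \left(2 + S\right) = 10 + 5 S$)
$Q{\left(3 \right)} 29 \left(-29\right) = \left(10 + 5 \cdot 3\right) 29 \left(-29\right) = \left(10 + 15\right) 29 \left(-29\right) = 25 \cdot 29 \left(-29\right) = 725 \left(-29\right) = -21025$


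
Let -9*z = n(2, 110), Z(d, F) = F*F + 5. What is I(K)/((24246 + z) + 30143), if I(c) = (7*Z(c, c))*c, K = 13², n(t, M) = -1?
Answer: 11697777/18827 ≈ 621.33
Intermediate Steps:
Z(d, F) = 5 + F² (Z(d, F) = F² + 5 = 5 + F²)
z = ⅑ (z = -⅑*(-1) = ⅑ ≈ 0.11111)
K = 169
I(c) = c*(35 + 7*c²) (I(c) = (7*(5 + c²))*c = (35 + 7*c²)*c = c*(35 + 7*c²))
I(K)/((24246 + z) + 30143) = (7*169*(5 + 169²))/((24246 + ⅑) + 30143) = (7*169*(5 + 28561))/(218215/9 + 30143) = (7*169*28566)/(489502/9) = 33793578*(9/489502) = 11697777/18827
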